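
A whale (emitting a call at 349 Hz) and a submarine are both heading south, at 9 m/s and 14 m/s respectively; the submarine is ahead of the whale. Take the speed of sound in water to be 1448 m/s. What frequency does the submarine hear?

348 Hz

The submarine is ahead, so the whale is moving toward it while the submarine is moving away from the whale.
Both move, so f' = f · (v − v_o)/(v − v_s).
f' = 349 × (1448 − 14)/(1448 − 9) = 349 × 1434/1439 ≈ 348 Hz.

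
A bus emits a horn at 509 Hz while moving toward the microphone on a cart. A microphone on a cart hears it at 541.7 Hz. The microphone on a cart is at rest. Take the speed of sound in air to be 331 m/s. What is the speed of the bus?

20.0 m/s

f' = f · v/(v − v_s) ⇒ v_s = v · |1 − f/f'|.
v_s = 331 × |1 − 509/541.7| = 331 × 0.06037 ≈ 20.0 m/s.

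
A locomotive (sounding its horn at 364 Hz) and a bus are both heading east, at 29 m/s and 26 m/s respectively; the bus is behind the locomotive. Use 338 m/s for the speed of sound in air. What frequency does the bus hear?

361 Hz

The bus is behind, so the locomotive is moving away from it while the bus is moving toward the locomotive.
Both move, so f' = f · (v + v_o)/(v + v_s).
f' = 364 × (338 + 26)/(338 + 29) = 364 × 364/367 ≈ 361 Hz.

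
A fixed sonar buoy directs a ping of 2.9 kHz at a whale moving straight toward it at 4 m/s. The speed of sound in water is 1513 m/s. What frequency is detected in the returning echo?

2.92 kHz

At the whale (a moving observer), f₁ = f₀ · (v + u)/v = 2.9 × 1517/1513 ≈ 2.91 kHz.
On reflection it acts as a source moving toward the stationary detector: f₂ = f₁ · v/(v − u) = 2.91 × 1513/1509 ≈ 2.92 kHz.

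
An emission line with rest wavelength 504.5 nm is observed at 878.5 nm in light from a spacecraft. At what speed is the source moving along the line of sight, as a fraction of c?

λ'/λ₀ = 1.7413 > 1 (redshift), so the source is receding.
λ'/λ₀ = √((1 + β)/(1 − β)) for a receding source ⇒ β = (r² − 1)/(r² + 1) with r = λ'/λ₀.
β = (3.0322 − 1)/(3.0322 + 1) ≈ 0.504.

0.504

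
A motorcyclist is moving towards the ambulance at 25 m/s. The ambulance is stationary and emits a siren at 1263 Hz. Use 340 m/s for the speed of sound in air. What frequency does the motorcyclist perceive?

1356 Hz

Only the observer moves, toward the source, so f' = f · (v + v_o)/v.
f' = 1263 × (340 + 25)/340 = 1263 × 365/340 ≈ 1356 Hz.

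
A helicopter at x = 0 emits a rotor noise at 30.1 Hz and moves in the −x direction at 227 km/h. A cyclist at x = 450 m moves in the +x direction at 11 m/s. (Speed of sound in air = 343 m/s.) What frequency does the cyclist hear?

227 km/h = 63.06 m/s.
The observer lies on the +x side, so the source is heading away from the observer and the observer is heading away from the source.
With source receding and observer receding, f' = f · (v − v_o)/(v + v_s).
f' = 30.1 × (343 − 11)/(343 + 63.06) = 30.1 × 332/406.06 ≈ 24.6 Hz.

24.6 Hz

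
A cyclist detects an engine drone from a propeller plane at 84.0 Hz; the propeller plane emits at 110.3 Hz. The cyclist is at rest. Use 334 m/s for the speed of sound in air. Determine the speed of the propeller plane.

105 m/s

f' < f, so the propeller plane is receding.
f' = f · v/(v + v_s) ⇒ v_s = v · |1 − f/f'|.
v_s = 334 × |1 − 110.3/84.0| = 334 × 0.3131 ≈ 105 m/s.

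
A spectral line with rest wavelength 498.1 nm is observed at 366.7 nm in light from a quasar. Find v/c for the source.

0.297c

λ'/λ₀ = 0.7362 < 1 (blueshift), so the source is approaching.
λ'/λ₀ = √((1 − β)/(1 + β)) for an approaching source ⇒ β = (1 − r²)/(1 + r²) with r = λ'/λ₀.
β = (1 − 0.5420)/(1 + 0.5420) ≈ 0.297.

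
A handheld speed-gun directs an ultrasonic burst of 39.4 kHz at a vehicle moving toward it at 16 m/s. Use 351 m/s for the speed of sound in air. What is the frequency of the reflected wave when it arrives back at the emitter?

At the vehicle (a moving observer), f₁ = f₀ · (v + u)/v = 39.4 × 367/351 ≈ 41.2 kHz.
The reflection then acts as a moving source: f₂ = f₁ · v/(v − u) ≈ 43.2 kHz.

43.2 kHz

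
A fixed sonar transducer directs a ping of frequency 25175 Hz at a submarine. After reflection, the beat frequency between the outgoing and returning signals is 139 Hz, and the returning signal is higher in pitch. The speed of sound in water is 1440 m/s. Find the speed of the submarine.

4.0 m/s

Double Doppler shift off a moving reflector: f₂ = f₀ · (v + u)/(v − u) (u > 0 toward emitter).
Returning signal is higher, so f₂ = f₀ + Δf = 25175 + 139 = 25314 Hz.
Rearranging, u = v · (f₂ − f₀)/(f₂ + f₀) = 1440 × 139/50489 ≈ 4.0 m/s.
So the submarine is moving at 4.0 m/s toward the emitter.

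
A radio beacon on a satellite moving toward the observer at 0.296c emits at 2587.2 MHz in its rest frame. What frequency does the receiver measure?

Relativistic Doppler for frequency: f' = f₀ · √((1 + β)/(1 − β)).
f' = 2587.2 × √(1.2960/0.7040) = 2587.2 × 1.35680 ≈ 3510.3 MHz.

3510.3 MHz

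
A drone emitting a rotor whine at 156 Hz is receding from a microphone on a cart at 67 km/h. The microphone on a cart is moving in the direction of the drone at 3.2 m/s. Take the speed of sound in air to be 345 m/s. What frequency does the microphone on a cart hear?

149 Hz

67 km/h = 18.61 m/s.
Both move, so f' = f · (v + v_o)/(v + v_s).
f' = 156 × (345 + 3.2)/(345 + 18.61) = 156 × 348.2/363.61 ≈ 149 Hz.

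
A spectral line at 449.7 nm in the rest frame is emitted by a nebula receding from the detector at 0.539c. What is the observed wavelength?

821.7 nm

Relativistic Doppler for wavelength: λ' = λ₀ · √((1 + β)/(1 − β)).
λ' = 449.7 × √(1.5390/0.4610) = 449.7 × 1.82713 ≈ 821.7 nm.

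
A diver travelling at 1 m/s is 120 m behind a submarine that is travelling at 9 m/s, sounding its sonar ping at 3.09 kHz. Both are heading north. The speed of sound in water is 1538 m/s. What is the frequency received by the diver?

The diver is behind, so the submarine is moving away from it while the diver is moving toward the submarine.
General Doppler shift: f' = f · (v + v_o)/(v + v_s).
f' = 3.09 × (1538 + 1)/(1538 + 9) = 3.09 × 1539/1547 ≈ 3.07 kHz.

3.07 kHz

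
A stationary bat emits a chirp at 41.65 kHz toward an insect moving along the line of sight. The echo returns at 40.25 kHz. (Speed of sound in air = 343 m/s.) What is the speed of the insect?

Double Doppler shift off a moving reflector: f₂ = f₀ · (v + u)/(v − u) (u > 0 toward emitter).
Rearranging, u = v · (f₂ − f₀)/(f₂ + f₀) = 343 × -1.40/81.90 ≈ -5.9 m/s.
So the insect is moving at 5.9 m/s away from the emitter.

5.9 m/s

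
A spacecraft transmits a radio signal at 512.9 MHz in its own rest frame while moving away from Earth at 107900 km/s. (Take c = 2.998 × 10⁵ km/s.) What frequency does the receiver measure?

351.9 MHz

β = v/c = 107900/299800 = 0.3599.
Relativistic Doppler for frequency: f' = f₀ · √((1 − β)/(1 + β)).
f' = 512.9 × √(0.6401/1.3599) = 512.9 × 0.68607 ≈ 351.9 MHz.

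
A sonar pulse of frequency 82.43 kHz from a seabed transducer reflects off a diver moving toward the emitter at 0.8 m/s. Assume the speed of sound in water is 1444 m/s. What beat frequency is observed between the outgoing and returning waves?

91 Hz

The diver first receives the wave as a moving observer: f₁ = f₀ · (v + u)/v = 82.43 × (1444 + 0.8)/1444 ≈ 82.4757 kHz.
On reflection it acts as a source moving toward the stationary detector: f₂ = f₁ · v/(v − u) = 82.4757 × 1444/1443.2 ≈ 82.5214 kHz.
Beat frequency (with f₀ = 82430 Hz): |f₂ − f₀| = 2u·f₀/(v − u) = 2 × 0.8 × 82430/1443.2 ≈ 91 Hz.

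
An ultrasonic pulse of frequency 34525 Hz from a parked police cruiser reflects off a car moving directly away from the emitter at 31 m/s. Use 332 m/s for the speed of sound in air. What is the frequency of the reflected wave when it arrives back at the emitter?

28628 Hz

At the car (a moving observer), f₁ = f₀ · (v − u)/v = 34525 × 301/332 ≈ 31301 Hz.
On reflection it acts as a source moving away from the stationary detector: f₂ = f₁ · v/(v + u) = 31301 × 332/363 ≈ 28628 Hz.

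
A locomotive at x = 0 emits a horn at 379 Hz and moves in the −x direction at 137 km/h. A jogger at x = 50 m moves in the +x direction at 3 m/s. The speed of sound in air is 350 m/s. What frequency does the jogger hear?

137 km/h = 38.06 m/s.
The observer lies on the +x side, so the source is heading away from the observer and the observer is heading away from the source.
General Doppler shift: f' = f · (v − v_o)/(v + v_s).
f' = 379 × (350 − 3)/(350 + 38.06) = 379 × 347/388.06 ≈ 339 Hz.

339 Hz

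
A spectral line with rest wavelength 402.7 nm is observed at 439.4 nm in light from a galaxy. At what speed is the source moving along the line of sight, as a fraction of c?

λ'/λ₀ = 1.0911 > 1 (redshift), so the source is receding.
λ'/λ₀ = √((1 + β)/(1 − β)) for a receding source ⇒ β = (r² − 1)/(r² + 1) with r = λ'/λ₀.
β = (1.1906 − 1)/(1.1906 + 1) ≈ 0.087.

0.087c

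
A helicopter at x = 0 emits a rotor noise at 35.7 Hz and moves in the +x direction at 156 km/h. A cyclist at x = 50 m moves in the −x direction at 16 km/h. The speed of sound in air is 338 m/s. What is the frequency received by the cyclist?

156 km/h = 43.33 m/s; 16 km/h = 4.444 m/s.
The observer lies on the +x side, so the source is heading toward the observer and the observer is heading toward the source.
With source approaching and observer approaching, f' = f · (v + v_o)/(v − v_s).
f' = 35.7 × (338 + 4.444)/(338 − 43.33) = 35.7 × 342.44/294.67 ≈ 41.5 Hz.

41.5 Hz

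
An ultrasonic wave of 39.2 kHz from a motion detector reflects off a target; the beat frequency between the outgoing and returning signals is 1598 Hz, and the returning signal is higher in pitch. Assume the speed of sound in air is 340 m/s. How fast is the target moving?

6.8 m/s

Double Doppler shift off a moving reflector: f₂ = f₀ · (v + u)/(v − u) (u > 0 toward emitter).
Returning signal is higher, so f₂ = f₀ + Δf = 39200 + 1598 = 40798 Hz.
Rearranging, u = v · (f₂ − f₀)/(f₂ + f₀) = 340 × 1598/79998 ≈ 6.8 m/s.
So the target is moving at 6.8 m/s toward the emitter.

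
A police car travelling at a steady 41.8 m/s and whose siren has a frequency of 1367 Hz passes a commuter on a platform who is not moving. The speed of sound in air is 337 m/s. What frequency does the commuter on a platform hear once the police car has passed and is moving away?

1216 Hz

Receding: f₂ = f · v/(v + v_s) = 1367 × 337/378.8 ≈ 1216 Hz.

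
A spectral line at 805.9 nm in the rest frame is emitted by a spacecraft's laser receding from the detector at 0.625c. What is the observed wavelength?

1677.6 nm

Relativistic Doppler for wavelength: λ' = λ₀ · √((1 + β)/(1 − β)).
λ' = 805.9 × √(1.6250/0.3750) = 805.9 × 2.08167 ≈ 1677.6 nm.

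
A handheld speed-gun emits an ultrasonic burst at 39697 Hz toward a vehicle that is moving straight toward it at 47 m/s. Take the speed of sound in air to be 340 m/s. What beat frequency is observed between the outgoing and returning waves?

12736 Hz

At the vehicle (a moving observer), f₁ = f₀ · (v + u)/v = 39697 × 387/340 ≈ 45185 Hz.
On reflection it acts as a source moving toward the stationary detector: f₂ = f₁ · v/(v − u) = 45185 × 340/293 ≈ 52433 Hz.
Beat frequency: |f₂ − f₀| = 2u·f₀/(v − u) = 2 × 47 × 39697/293 ≈ 12736 Hz.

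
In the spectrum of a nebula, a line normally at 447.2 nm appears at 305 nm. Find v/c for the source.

λ'/λ₀ = 0.6820 < 1 (blueshift), so the source is approaching.
λ'/λ₀ = √((1 − β)/(1 + β)) for an approaching source ⇒ β = (1 − r²)/(1 + r²) with r = λ'/λ₀.
β = (1 − 0.4652)/(1 + 0.4652) ≈ 0.365.

0.365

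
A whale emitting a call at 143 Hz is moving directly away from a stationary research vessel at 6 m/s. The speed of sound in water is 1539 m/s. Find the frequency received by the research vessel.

Moving source, stationary observer: f' = f · v/(v + v_s) since the source is receding.
f' = 143 × 1539/(1539 + 6) = 143 × 1539/1545 ≈ 142 Hz.

142 Hz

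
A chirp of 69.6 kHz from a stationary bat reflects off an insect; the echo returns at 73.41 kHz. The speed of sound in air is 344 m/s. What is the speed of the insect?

9.2 m/s

Double Doppler shift off a moving reflector: f₂ = f₀ · (v + u)/(v − u) (u > 0 toward emitter).
Rearranging, u = v · (f₂ − f₀)/(f₂ + f₀) = 344 × 3.81/143.01 ≈ 9.2 m/s.
So the insect is moving at 9.2 m/s toward the emitter.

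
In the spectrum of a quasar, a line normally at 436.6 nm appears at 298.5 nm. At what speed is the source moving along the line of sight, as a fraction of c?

0.363c

λ'/λ₀ = 0.6837 < 1 (blueshift), so the source is approaching.
λ'/λ₀ = √((1 − β)/(1 + β)) for an approaching source ⇒ β = (1 − r²)/(1 + r²) with r = λ'/λ₀.
β = (1 − 0.4674)/(1 + 0.4674) ≈ 0.363.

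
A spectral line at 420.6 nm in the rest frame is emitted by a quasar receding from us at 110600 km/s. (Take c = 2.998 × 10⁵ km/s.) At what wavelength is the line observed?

β = v/c = 110600/299800 = 0.3689.
Relativistic Doppler for wavelength: λ' = λ₀ · √((1 + β)/(1 − β)).
λ' = 420.6 × √(1.3689/0.6311) = 420.6 × 1.47280 ≈ 619.5 nm.

619.5 nm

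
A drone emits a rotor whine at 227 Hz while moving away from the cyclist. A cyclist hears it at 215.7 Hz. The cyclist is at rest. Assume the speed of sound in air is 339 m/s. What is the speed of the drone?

17.8 m/s

f' = f · v/(v + v_s) ⇒ v_s = v · |1 − f/f'|.
v_s = 339 × |1 − 227/215.7| = 339 × 0.05239 ≈ 17.8 m/s.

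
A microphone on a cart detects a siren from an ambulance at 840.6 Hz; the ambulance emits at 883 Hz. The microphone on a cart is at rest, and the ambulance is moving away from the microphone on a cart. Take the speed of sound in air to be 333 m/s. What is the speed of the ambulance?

f' = f · v/(v + v_s) ⇒ v_s = v · |1 − f/f'|.
v_s = 333 × |1 − 883/840.6| = 333 × 0.05044 ≈ 16.8 m/s.

16.8 m/s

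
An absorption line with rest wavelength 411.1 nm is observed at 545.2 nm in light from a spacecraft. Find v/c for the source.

0.275

λ'/λ₀ = 1.3262 > 1 (redshift), so the source is receding.
λ'/λ₀ = √((1 + β)/(1 − β)) for a receding source ⇒ β = (r² − 1)/(r² + 1) with r = λ'/λ₀.
β = (1.7588 − 1)/(1.7588 + 1) ≈ 0.275.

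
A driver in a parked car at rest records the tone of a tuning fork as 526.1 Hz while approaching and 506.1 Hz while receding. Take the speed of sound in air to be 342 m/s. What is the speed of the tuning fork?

6.6 m/s

f₁/f₂ = (v + v_s)/(v − v_s), so v_s = v · (f₁ − f₂)/(f₁ + f₂).
v_s = 342 × (526.1 − 506.1)/(526.1 + 506.1) = 342 × 20.0/1032.2 ≈ 6.6 m/s.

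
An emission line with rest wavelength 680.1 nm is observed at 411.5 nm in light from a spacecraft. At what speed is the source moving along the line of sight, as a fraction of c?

0.464

λ'/λ₀ = 0.6051 < 1 (blueshift), so the source is approaching.
λ'/λ₀ = √((1 − β)/(1 + β)) for an approaching source ⇒ β = (1 − r²)/(1 + r²) with r = λ'/λ₀.
β = (1 − 0.3661)/(1 + 0.3661) ≈ 0.464.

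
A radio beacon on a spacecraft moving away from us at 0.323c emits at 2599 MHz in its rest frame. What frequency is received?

Relativistic Doppler for frequency: f' = f₀ · √((1 − β)/(1 + β)).
f' = 2599 × √(0.6770/1.3230) = 2599 × 0.71534 ≈ 1859.2 MHz.

1859.2 MHz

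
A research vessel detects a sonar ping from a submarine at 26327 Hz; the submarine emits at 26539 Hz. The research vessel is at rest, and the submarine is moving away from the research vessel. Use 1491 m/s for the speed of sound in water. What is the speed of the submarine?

f' = f · v/(v + v_s) ⇒ v_s = v · |1 − f/f'|.
v_s = 1491 × |1 − 26539/26327| = 1491 × 0.008053 ≈ 12.0 m/s.

12.0 m/s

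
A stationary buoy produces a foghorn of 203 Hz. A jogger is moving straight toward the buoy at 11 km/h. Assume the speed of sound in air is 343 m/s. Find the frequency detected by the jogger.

11 km/h = 3.056 m/s.
Moving observer, stationary source: f' = f · (v + v_o)/v.
f' = 203 × (343 + 3.056)/343 = 203 × 346.06/343 ≈ 205 Hz.

205 Hz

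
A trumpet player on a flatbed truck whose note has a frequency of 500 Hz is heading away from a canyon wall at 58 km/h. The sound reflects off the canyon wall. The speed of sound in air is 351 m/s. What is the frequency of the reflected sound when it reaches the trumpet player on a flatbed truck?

456 Hz

58 km/h = 16.11 m/s.
The canyon wall receives the sound from a moving source: f₁ = f₀ · v/(v + v_e) = 500 × 351/367.11 ≈ 478 Hz.
On the return leg the trumpet player on a flatbed truck is a moving observer: f₂ = f₁ · (v − v_e)/v = 478 × 334.89/351 ≈ 456 Hz.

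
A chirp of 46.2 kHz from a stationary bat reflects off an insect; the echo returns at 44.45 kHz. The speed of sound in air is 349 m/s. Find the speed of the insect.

6.7 m/s

Double Doppler shift off a moving reflector: f₂ = f₀ · (v + u)/(v − u) (u > 0 toward emitter).
Rearranging, u = v · (f₂ − f₀)/(f₂ + f₀) = 349 × -1.75/90.65 ≈ -6.7 m/s.
So the insect is moving at 6.7 m/s away from the emitter.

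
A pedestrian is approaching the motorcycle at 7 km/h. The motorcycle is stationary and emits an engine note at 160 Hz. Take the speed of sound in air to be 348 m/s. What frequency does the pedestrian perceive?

7 km/h = 1.944 m/s.
Moving observer, stationary source: f' = f · (v + v_o)/v.
f' = 160 × (348 + 1.944)/348 = 160 × 349.94/348 ≈ 161 Hz.

161 Hz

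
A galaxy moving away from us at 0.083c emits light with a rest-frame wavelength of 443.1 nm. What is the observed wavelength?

481.5 nm

Relativistic Doppler for wavelength: λ' = λ₀ · √((1 + β)/(1 − β)).
λ' = 443.1 × √(1.0830/0.9170) = 443.1 × 1.08675 ≈ 481.5 nm.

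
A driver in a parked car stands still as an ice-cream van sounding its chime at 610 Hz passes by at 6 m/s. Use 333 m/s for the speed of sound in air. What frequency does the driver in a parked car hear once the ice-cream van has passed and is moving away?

Receding: f₂ = f · v/(v + v_s) = 610 × 333/339 ≈ 599 Hz.

599 Hz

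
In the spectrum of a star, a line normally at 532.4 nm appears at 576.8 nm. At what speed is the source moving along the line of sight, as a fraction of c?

λ'/λ₀ = 1.0834 > 1 (redshift), so the source is receding.
λ'/λ₀ = √((1 + β)/(1 − β)) for a receding source ⇒ β = (r² − 1)/(r² + 1) with r = λ'/λ₀.
β = (1.1737 − 1)/(1.1737 + 1) ≈ 0.080.

0.080c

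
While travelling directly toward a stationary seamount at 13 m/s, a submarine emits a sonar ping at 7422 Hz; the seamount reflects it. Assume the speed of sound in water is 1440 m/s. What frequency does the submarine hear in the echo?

The seamount receives the sound from a moving source: f₁ = f₀ · v/(v − v_e) = 7422 × 1440/1427 ≈ 7490 Hz.
On the return leg the submarine is a moving observer: f₂ = f₁ · (v + v_e)/v = 7490 × 1453/1440 ≈ 7557 Hz.

7557 Hz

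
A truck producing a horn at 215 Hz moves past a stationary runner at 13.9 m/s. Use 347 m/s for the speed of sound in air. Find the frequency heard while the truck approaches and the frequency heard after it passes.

Approaching: f₁ = f · v/(v − v_s) = 215 × 347/333.1 ≈ 224 Hz.
Receding: f₂ = f · v/(v + v_s) = 215 × 347/360.9 ≈ 207 Hz.

224 Hz approaching; 207 Hz receding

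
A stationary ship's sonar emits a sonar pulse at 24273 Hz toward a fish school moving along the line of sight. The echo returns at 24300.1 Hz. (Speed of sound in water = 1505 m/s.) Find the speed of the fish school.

Double Doppler shift off a moving reflector: f₂ = f₀ · (v + u)/(v − u) (u > 0 toward emitter).
Rearranging, u = v · (f₂ − f₀)/(f₂ + f₀) = 1505 × 27.1/48573.1 ≈ 0.84 m/s.
So the fish school is moving at 0.84 m/s toward the emitter.

0.84 m/s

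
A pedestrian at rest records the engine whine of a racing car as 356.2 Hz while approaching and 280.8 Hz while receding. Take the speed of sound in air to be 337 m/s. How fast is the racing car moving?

40 m/s

f₁/f₂ = (v + v_s)/(v − v_s), so v_s = v · (f₁ − f₂)/(f₁ + f₂).
v_s = 337 × (356.2 − 280.8)/(356.2 + 280.8) = 337 × 75.4/637.0 ≈ 40 m/s.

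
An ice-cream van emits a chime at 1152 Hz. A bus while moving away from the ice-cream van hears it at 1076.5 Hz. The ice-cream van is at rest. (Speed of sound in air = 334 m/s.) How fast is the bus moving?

f' = f · (v − v_o)/v ⇒ v_o = v · |f'/f − 1|.
v_o = 334 × |1076.5/1152 − 1| = 334 × 0.06554 ≈ 21.9 m/s.

21.9 m/s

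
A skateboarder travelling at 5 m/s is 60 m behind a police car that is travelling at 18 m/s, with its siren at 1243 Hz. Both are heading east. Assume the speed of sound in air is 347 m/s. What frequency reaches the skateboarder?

1199 Hz

The skateboarder is behind, so the police car is moving away from it while the skateboarder is moving toward the police car.
With source receding and observer approaching, f' = f · (v + v_o)/(v + v_s).
f' = 1243 × (347 + 5)/(347 + 18) = 1243 × 352/365 ≈ 1199 Hz.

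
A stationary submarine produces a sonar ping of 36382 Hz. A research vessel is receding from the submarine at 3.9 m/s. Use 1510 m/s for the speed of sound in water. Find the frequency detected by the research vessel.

36288 Hz

Moving observer, stationary source: f' = f · (v − v_o)/v.
f' = 36382 × (1510 − 3.9)/1510 = 36382 × 1506.1/1510 ≈ 36288 Hz.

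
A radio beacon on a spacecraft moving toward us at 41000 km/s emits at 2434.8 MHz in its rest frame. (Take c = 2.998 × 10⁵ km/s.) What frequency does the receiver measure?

β = v/c = 41000/299800 = 0.1368.
Relativistic Doppler for frequency: f' = f₀ · √((1 + β)/(1 − β)).
f' = 2434.8 × √(1.1368/0.8632) = 2434.8 × 1.14754 ≈ 2794.0 MHz.

2794.0 MHz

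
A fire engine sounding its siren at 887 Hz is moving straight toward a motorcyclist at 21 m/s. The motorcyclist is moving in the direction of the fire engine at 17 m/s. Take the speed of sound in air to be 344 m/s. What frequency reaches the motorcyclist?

Both move, so f' = f · (v + v_o)/(v − v_s).
f' = 887 × (344 + 17)/(344 − 21) = 887 × 361/323 ≈ 991 Hz.

991 Hz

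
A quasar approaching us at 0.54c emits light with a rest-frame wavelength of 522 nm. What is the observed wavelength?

Relativistic Doppler for wavelength: λ' = λ₀ · √((1 − β)/(1 + β)).
λ' = 522 × √(0.4600/1.5400) = 522 × 0.54654 ≈ 285.3 nm.

285.3 nm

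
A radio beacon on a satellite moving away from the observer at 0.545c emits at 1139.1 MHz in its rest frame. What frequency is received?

618.2 MHz

Relativistic Doppler for frequency: f' = f₀ · √((1 − β)/(1 + β)).
f' = 1139.1 × √(0.4550/1.5450) = 1139.1 × 0.54268 ≈ 618.2 MHz.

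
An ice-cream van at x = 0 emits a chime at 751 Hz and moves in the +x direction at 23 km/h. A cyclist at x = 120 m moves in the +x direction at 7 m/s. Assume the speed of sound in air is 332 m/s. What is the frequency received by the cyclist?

23 km/h = 6.389 m/s.
The observer lies on the +x side, so the source is heading toward the observer and the observer is heading away from the source.
With source approaching and observer receding, f' = f · (v − v_o)/(v − v_s).
f' = 751 × (332 − 7)/(332 − 6.389) = 751 × 325/325.61 ≈ 750 Hz.

750 Hz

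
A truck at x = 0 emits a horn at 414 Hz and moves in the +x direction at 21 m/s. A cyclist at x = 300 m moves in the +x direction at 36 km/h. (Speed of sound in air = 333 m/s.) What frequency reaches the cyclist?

429 Hz

36 km/h = 10 m/s.
The observer lies on the +x side, so the source is heading toward the observer and the observer is heading away from the source.
Both move, so f' = f · (v − v_o)/(v − v_s).
f' = 414 × (333 − 10)/(333 − 21) = 414 × 323/312 ≈ 429 Hz.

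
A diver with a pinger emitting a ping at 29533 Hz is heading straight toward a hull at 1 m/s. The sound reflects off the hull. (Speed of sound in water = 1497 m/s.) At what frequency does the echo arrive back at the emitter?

29572 Hz

The hull receives the sound from a moving source: f₁ = f₀ · v/(v − v_e) = 29533 × 1497/1496 ≈ 29553 Hz.
On the return leg the diver with a pinger is a moving observer: f₂ = f₁ · (v + v_e)/v = 29553 × 1498/1497 ≈ 29572 Hz.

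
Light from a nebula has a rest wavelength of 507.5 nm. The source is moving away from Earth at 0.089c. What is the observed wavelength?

Relativistic Doppler for wavelength: λ' = λ₀ · √((1 + β)/(1 − β)).
λ' = 507.5 × √(1.0890/0.9110) = 507.5 × 1.09334 ≈ 554.9 nm.

554.9 nm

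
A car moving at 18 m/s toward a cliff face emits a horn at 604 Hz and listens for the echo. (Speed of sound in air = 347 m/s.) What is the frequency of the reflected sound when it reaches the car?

The cliff face receives the sound from a moving source: f₁ = f₀ · v/(v − v_e) = 604 × 347/329 ≈ 637 Hz.
On the return leg the car is a moving observer: f₂ = f₁ · (v + v_e)/v = 637 × 365/347 ≈ 670 Hz.

670 Hz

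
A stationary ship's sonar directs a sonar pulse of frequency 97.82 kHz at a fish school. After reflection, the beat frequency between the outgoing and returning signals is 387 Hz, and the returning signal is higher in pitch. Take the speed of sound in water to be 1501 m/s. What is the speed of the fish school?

Double Doppler shift off a moving reflector: f₂ = f₀ · (v + u)/(v − u) (u > 0 toward emitter).
Returning signal is higher, so f₂ = f₀ + Δf = 97820 + 387 = 98207 Hz.
Rearranging, u = v · (f₂ − f₀)/(f₂ + f₀) = 1501 × 387/196027 ≈ 2.96 m/s.
So the fish school is moving at 2.96 m/s toward the emitter.

2.96 m/s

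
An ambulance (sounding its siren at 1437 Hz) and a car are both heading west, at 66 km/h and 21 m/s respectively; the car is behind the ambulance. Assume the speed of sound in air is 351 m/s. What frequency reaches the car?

66 km/h = 18.33 m/s.
The car is behind, so the ambulance is moving away from it while the car is moving toward the ambulance.
Both move, so f' = f · (v + v_o)/(v + v_s).
f' = 1437 × (351 + 21)/(351 + 18.33) = 1437 × 372/369.33 ≈ 1447 Hz.

1447 Hz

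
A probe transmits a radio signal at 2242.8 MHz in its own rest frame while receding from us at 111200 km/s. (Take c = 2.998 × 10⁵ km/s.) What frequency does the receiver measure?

1519.3 MHz

β = v/c = 111200/299800 = 0.3709.
Relativistic Doppler for frequency: f' = f₀ · √((1 − β)/(1 + β)).
f' = 2242.8 × √(0.6291/1.3709) = 2242.8 × 0.67741 ≈ 1519.3 MHz.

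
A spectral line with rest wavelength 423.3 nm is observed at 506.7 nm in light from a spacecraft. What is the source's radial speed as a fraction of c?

λ'/λ₀ = 1.1970 > 1 (redshift), so the source is receding.
λ'/λ₀ = √((1 + β)/(1 − β)) for a receding source ⇒ β = (r² − 1)/(r² + 1) with r = λ'/λ₀.
β = (1.4329 − 1)/(1.4329 + 1) ≈ 0.178.

0.178c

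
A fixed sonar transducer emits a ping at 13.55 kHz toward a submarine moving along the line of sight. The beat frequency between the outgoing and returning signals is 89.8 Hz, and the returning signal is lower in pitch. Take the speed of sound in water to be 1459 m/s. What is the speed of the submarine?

4.9 m/s

Double Doppler shift off a moving reflector: f₂ = f₀ · (v + u)/(v − u) (u > 0 toward emitter).
Returning signal is lower, so f₂ = f₀ − Δf = 13550 − 89.8 = 13460.2 Hz.
Rearranging, u = v · (f₂ − f₀)/(f₂ + f₀) = 1459 × -89.8/27010.2 ≈ -4.9 m/s.
So the submarine is moving at 4.9 m/s away from the emitter.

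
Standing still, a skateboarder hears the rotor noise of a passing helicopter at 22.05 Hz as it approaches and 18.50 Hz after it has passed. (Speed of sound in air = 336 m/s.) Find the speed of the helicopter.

29 m/s

f₁/f₂ = (v + v_s)/(v − v_s), so v_s = v · (f₁ − f₂)/(f₁ + f₂).
v_s = 336 × (22.05 − 18.50)/(22.05 + 18.50) = 336 × 3.55/40.55 ≈ 29 m/s.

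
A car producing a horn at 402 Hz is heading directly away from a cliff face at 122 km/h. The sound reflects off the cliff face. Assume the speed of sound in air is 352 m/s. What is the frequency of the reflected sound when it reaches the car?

331 Hz

122 km/h = 33.89 m/s.
The cliff face receives the sound from a moving source: f₁ = f₀ · v/(v + v_e) = 402 × 352/385.89 ≈ 367 Hz.
On the return leg the car is a moving observer: f₂ = f₁ · (v − v_e)/v = 367 × 318.11/352 ≈ 331 Hz.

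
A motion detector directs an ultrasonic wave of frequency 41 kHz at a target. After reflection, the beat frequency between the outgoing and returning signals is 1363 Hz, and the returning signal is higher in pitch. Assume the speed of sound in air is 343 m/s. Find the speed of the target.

5.6 m/s

Double Doppler shift off a moving reflector: f₂ = f₀ · (v + u)/(v − u) (u > 0 toward emitter).
Returning signal is higher, so f₂ = f₀ + Δf = 41000 + 1363 = 42363 Hz.
Rearranging, u = v · (f₂ − f₀)/(f₂ + f₀) = 343 × 1363/83363 ≈ 5.6 m/s.
So the target is moving at 5.6 m/s toward the emitter.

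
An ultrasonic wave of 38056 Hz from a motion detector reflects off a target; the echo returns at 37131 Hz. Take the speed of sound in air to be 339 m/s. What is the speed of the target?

Double Doppler shift off a moving reflector: f₂ = f₀ · (v + u)/(v − u) (u > 0 toward emitter).
Rearranging, u = v · (f₂ − f₀)/(f₂ + f₀) = 339 × -925/75187 ≈ -4.2 m/s.
So the target is moving at 4.2 m/s away from the emitter.

4.2 m/s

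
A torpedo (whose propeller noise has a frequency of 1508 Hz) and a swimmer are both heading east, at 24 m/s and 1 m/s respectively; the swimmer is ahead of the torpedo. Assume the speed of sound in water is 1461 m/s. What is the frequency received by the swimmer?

The swimmer is ahead, so the torpedo is moving toward it while the swimmer is moving away from the torpedo.
Both move, so f' = f · (v − v_o)/(v − v_s).
f' = 1508 × (1461 − 1)/(1461 − 24) = 1508 × 1460/1437 ≈ 1532 Hz.

1532 Hz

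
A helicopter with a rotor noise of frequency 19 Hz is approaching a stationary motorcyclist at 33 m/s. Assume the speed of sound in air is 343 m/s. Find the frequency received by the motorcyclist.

21.0 Hz

Moving source, stationary observer: f' = f · v/(v − v_s) since the source is approaching.
f' = 19 × 343/(343 − 33) = 19 × 343/310 ≈ 21.0 Hz.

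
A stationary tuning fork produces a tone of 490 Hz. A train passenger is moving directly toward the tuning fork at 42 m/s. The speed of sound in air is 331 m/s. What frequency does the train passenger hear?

552 Hz

Only the observer moves, toward the source, so f' = f · (v + v_o)/v.
f' = 490 × (331 + 42)/331 = 490 × 373/331 ≈ 552 Hz.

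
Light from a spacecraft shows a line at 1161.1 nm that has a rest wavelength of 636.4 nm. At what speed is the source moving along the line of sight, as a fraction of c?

λ'/λ₀ = 1.8245 > 1 (redshift), so the source is receding.
λ'/λ₀ = √((1 + β)/(1 − β)) for a receding source ⇒ β = (r² − 1)/(r² + 1) with r = λ'/λ₀.
β = (3.3287 − 1)/(3.3287 + 1) ≈ 0.538.

0.538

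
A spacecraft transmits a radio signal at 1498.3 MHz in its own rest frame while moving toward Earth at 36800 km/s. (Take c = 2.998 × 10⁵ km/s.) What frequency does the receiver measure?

β = v/c = 36800/299800 = 0.1227.
Relativistic Doppler for frequency: f' = f₀ · √((1 + β)/(1 − β)).
f' = 1498.3 × √(1.1227/0.8773) = 1498.3 × 1.13130 ≈ 1695.0 MHz.

1695.0 MHz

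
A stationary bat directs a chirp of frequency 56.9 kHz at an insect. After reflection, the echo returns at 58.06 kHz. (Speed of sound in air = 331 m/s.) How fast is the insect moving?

3.3 m/s

Double Doppler shift off a moving reflector: f₂ = f₀ · (v + u)/(v − u) (u > 0 toward emitter).
Rearranging, u = v · (f₂ − f₀)/(f₂ + f₀) = 331 × 1.16/114.96 ≈ 3.3 m/s.
So the insect is moving at 3.3 m/s toward the emitter.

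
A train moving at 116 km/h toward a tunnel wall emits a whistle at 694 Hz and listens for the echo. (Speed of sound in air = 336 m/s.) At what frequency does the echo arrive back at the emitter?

116 km/h = 32.22 m/s.
The tunnel wall receives the sound from a moving source: f₁ = f₀ · v/(v − v_e) = 694 × 336/303.78 ≈ 768 Hz.
On the return leg the train is a moving observer: f₂ = f₁ · (v + v_e)/v = 768 × 368.22/336 ≈ 841 Hz.

841 Hz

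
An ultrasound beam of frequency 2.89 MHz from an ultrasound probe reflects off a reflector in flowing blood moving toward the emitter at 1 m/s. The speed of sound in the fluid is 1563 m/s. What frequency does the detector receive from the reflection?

2.894 MHz

The reflector in flowing blood first receives the wave as a moving observer: f₁ = f₀ · (v + u)/v = 2.89 × (1563 + 1)/1563 ≈ 2.892 MHz.
The reflection then acts as a moving source: f₂ = f₁ · v/(v − u) ≈ 2.894 MHz.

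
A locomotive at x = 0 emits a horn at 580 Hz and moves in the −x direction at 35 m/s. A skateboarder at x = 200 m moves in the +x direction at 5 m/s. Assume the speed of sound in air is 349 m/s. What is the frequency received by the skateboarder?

520 Hz

The observer lies on the +x side, so the source is heading away from the observer and the observer is heading away from the source.
General Doppler shift: f' = f · (v − v_o)/(v + v_s).
f' = 580 × (349 − 5)/(349 + 35) = 580 × 344/384 ≈ 520 Hz.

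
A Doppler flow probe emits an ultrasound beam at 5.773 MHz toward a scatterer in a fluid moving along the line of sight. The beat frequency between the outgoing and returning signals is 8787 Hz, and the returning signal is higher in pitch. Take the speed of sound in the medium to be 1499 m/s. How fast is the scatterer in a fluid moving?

1.14 m/s

Double Doppler shift off a moving reflector: f₂ = f₀ · (v + u)/(v − u) (u > 0 toward emitter).
Returning signal is higher, so f₂ = f₀ + Δf = 5773000 + 8787 = 5781787 Hz.
Rearranging, u = v · (f₂ − f₀)/(f₂ + f₀) = 1499 × 8787/11554787 ≈ 1.14 m/s.
So the scatterer in a fluid is moving at 1.14 m/s toward the emitter.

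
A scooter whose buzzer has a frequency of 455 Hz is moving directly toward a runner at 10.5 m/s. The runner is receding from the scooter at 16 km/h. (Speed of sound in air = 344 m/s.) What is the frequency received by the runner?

463 Hz

16 km/h = 4.444 m/s.
Both move, so f' = f · (v − v_o)/(v − v_s).
f' = 455 × (344 − 4.444)/(344 − 10.5) = 455 × 339.56/333.5 ≈ 463 Hz.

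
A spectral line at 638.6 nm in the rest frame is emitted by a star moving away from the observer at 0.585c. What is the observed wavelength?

Relativistic Doppler for wavelength: λ' = λ₀ · √((1 + β)/(1 − β)).
λ' = 638.6 × √(1.5850/0.4150) = 638.6 × 1.95430 ≈ 1248.0 nm.

1248.0 nm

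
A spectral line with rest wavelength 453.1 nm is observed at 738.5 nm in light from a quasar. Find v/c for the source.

0.453

λ'/λ₀ = 1.6299 > 1 (redshift), so the source is receding.
λ'/λ₀ = √((1 + β)/(1 − β)) for a receding source ⇒ β = (r² − 1)/(r² + 1) with r = λ'/λ₀.
β = (2.6565 − 1)/(2.6565 + 1) ≈ 0.453.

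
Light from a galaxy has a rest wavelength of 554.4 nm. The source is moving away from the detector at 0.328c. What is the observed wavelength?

Relativistic Doppler for wavelength: λ' = λ₀ · √((1 + β)/(1 − β)).
λ' = 554.4 × √(1.3280/0.6720) = 554.4 × 1.40577 ≈ 779.4 nm.

779.4 nm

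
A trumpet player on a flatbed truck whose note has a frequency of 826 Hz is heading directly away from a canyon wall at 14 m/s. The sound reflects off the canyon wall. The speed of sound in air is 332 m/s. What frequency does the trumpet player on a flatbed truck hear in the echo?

The canyon wall receives the sound from a moving source: f₁ = f₀ · v/(v + v_e) = 826 × 332/346 ≈ 793 Hz.
On the return leg the trumpet player on a flatbed truck is a moving observer: f₂ = f₁ · (v − v_e)/v = 793 × 318/332 ≈ 759 Hz.
Equivalently f₂ = f₀ · (v − v_e)/(v + v_e).

759 Hz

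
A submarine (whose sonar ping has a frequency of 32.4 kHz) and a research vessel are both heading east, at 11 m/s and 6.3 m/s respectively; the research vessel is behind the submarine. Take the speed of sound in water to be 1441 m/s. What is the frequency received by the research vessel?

32.3 kHz

The research vessel is behind, so the submarine is moving away from it while the research vessel is moving toward the submarine.
Both move, so f' = f · (v + v_o)/(v + v_s).
f' = 32.4 × (1441 + 6.3)/(1441 + 11) = 32.4 × 1447.3/1452 ≈ 32.3 kHz.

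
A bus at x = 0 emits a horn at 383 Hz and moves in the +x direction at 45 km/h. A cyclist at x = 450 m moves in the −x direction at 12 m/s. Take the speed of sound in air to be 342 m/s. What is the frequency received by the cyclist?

411 Hz

45 km/h = 12.5 m/s.
The observer lies on the +x side, so the source is heading toward the observer and the observer is heading toward the source.
With source approaching and observer approaching, f' = f · (v + v_o)/(v − v_s).
f' = 383 × (342 + 12)/(342 − 12.5) = 383 × 354/329.5 ≈ 411 Hz.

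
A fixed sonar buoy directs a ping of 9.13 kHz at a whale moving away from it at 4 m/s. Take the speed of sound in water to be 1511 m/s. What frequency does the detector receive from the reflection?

9.08 kHz

At the whale (a moving observer), f₁ = f₀ · (v − u)/v = 9.13 × 1507/1511 ≈ 9.11 kHz.
On reflection it acts as a source moving away from the stationary detector: f₂ = f₁ · v/(v + u) = 9.11 × 1511/1515 ≈ 9.08 kHz.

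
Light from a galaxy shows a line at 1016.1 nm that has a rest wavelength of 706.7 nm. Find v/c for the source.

0.348

λ'/λ₀ = 1.4378 > 1 (redshift), so the source is receding.
λ'/λ₀ = √((1 + β)/(1 − β)) for a receding source ⇒ β = (r² − 1)/(r² + 1) with r = λ'/λ₀.
β = (2.0673 − 1)/(2.0673 + 1) ≈ 0.348.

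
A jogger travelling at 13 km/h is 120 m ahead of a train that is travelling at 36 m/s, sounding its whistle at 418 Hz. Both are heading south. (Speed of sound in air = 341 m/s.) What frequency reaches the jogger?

13 km/h = 3.611 m/s.
The jogger is ahead, so the train is moving toward it while the jogger is moving away from the train.
Both move, so f' = f · (v − v_o)/(v − v_s).
f' = 418 × (341 − 3.611)/(341 − 36) = 418 × 337.39/305 ≈ 462 Hz.

462 Hz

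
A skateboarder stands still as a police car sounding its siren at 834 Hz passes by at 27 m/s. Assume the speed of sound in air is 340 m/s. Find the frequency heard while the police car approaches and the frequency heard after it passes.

Approaching: f₁ = f · v/(v − v_s) = 834 × 340/313 ≈ 906 Hz.
Receding: f₂ = f · v/(v + v_s) = 834 × 340/367 ≈ 773 Hz.

906 Hz approaching; 773 Hz receding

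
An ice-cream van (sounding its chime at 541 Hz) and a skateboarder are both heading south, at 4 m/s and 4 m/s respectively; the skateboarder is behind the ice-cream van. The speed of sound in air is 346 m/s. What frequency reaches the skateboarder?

The skateboarder is behind, so the ice-cream van is moving away from it while the skateboarder is moving toward the ice-cream van.
Both move, so f' = f · (v + v_o)/(v + v_s).
f' = 541 × (346 + 4)/(346 + 4) = 541 × 350/350 ≈ 541 Hz.

541 Hz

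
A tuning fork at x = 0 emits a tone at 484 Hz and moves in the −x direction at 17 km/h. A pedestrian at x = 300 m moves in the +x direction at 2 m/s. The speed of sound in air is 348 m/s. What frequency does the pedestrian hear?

475 Hz

17 km/h = 4.722 m/s.
The observer lies on the +x side, so the source is heading away from the observer and the observer is heading away from the source.
General Doppler shift: f' = f · (v − v_o)/(v + v_s).
f' = 484 × (348 − 2)/(348 + 4.722) = 484 × 346/352.72 ≈ 475 Hz.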